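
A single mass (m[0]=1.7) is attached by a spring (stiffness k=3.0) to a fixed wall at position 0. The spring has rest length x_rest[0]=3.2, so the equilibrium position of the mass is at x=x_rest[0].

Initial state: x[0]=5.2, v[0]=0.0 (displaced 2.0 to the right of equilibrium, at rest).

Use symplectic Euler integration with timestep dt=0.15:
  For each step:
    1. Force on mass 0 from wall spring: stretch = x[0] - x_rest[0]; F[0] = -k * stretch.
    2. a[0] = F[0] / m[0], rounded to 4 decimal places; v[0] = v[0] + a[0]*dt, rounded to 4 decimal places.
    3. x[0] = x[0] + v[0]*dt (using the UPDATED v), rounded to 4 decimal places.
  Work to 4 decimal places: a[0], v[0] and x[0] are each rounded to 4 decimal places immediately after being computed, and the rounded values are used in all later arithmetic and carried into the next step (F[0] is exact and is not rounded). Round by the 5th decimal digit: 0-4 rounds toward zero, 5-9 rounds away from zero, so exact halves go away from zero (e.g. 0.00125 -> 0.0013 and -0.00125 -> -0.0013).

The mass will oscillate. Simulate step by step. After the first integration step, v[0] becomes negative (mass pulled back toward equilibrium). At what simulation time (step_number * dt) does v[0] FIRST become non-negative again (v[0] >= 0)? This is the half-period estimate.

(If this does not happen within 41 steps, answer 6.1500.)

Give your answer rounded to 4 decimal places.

Answer: 2.4000

Derivation:
Step 0: x=[5.2000] v=[0.0000]
Step 1: x=[5.1206] v=[-0.5294]
Step 2: x=[4.9649] v=[-1.0378]
Step 3: x=[4.7392] v=[-1.5050]
Step 4: x=[4.4523] v=[-1.9124]
Step 5: x=[4.1157] v=[-2.2439]
Step 6: x=[3.7428] v=[-2.4863]
Step 7: x=[3.3483] v=[-2.6300]
Step 8: x=[2.9479] v=[-2.6693]
Step 9: x=[2.5575] v=[-2.6026]
Step 10: x=[2.1926] v=[-2.4325]
Step 11: x=[1.8677] v=[-2.1658]
Step 12: x=[1.5957] v=[-1.8131]
Step 13: x=[1.3874] v=[-1.3884]
Step 14: x=[1.2511] v=[-0.9086]
Step 15: x=[1.1922] v=[-0.3927]
Step 16: x=[1.2130] v=[0.1388]
First v>=0 after going negative at step 16, time=2.4000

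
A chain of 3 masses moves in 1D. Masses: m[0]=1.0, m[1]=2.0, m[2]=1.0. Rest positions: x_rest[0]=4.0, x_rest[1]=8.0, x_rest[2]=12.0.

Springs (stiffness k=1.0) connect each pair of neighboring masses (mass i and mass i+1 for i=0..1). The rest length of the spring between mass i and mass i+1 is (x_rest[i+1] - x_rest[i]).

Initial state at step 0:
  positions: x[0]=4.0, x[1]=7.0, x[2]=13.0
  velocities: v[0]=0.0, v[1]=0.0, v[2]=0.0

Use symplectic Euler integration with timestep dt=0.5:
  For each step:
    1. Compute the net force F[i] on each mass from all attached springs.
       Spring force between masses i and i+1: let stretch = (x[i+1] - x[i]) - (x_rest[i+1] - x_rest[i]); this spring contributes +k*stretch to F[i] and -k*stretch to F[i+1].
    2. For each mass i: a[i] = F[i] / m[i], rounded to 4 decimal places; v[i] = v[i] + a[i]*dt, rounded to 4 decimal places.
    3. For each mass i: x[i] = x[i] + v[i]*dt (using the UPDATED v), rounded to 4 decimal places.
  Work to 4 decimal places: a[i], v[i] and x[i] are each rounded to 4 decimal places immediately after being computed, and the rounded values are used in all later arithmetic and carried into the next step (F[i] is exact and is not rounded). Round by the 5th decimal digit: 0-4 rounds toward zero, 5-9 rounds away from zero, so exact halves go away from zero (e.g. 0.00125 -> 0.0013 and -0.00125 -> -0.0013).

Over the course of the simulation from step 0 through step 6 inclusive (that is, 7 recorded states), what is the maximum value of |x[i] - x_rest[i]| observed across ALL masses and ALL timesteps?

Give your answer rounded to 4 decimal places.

Step 0: x=[4.0000 7.0000 13.0000] v=[0.0000 0.0000 0.0000]
Step 1: x=[3.7500 7.3750 12.5000] v=[-0.5000 0.7500 -1.0000]
Step 2: x=[3.4063 7.9375 11.7188] v=[-0.6875 1.1250 -1.5625]
Step 3: x=[3.1954 8.4063 10.9922] v=[-0.4219 0.9375 -1.4532]
Step 4: x=[3.2872 8.5470 10.6191] v=[0.1836 0.2813 -0.7462]
Step 5: x=[3.6940 8.2892 10.7280] v=[0.8135 -0.5157 0.2178]
Step 6: x=[4.2496 7.7618 11.2272] v=[1.1111 -1.0548 0.9984]
Max displacement = 1.3809

Answer: 1.3809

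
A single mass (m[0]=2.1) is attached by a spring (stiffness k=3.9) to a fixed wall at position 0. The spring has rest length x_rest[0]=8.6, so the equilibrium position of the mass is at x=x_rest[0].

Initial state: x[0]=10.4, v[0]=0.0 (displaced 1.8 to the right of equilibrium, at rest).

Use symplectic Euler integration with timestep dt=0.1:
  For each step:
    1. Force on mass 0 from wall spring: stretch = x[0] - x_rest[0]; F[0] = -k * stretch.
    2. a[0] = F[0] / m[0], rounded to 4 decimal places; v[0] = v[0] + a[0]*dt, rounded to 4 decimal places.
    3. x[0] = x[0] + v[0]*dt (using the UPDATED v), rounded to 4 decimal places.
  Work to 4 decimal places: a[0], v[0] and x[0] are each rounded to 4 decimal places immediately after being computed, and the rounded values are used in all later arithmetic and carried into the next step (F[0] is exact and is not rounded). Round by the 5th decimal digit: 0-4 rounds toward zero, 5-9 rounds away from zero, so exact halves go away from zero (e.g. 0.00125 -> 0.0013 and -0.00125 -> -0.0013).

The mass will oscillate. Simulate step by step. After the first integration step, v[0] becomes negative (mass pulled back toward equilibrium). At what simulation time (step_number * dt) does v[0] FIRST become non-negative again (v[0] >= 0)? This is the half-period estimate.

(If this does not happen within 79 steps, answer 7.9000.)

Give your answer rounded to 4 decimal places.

Answer: 2.4000

Derivation:
Step 0: x=[10.4000] v=[0.0000]
Step 1: x=[10.3666] v=[-0.3343]
Step 2: x=[10.3004] v=[-0.6624]
Step 3: x=[10.2026] v=[-0.9782]
Step 4: x=[10.0750] v=[-1.2758]
Step 5: x=[9.9200] v=[-1.5497]
Step 6: x=[9.7405] v=[-1.7948]
Step 7: x=[9.5398] v=[-2.0066]
Step 8: x=[9.3217] v=[-2.1811]
Step 9: x=[9.0902] v=[-2.3151]
Step 10: x=[8.8496] v=[-2.4061]
Step 11: x=[8.6044] v=[-2.4525]
Step 12: x=[8.3591] v=[-2.4533]
Step 13: x=[8.1182] v=[-2.4086]
Step 14: x=[7.8863] v=[-2.3191]
Step 15: x=[7.6676] v=[-2.1866]
Step 16: x=[7.4663] v=[-2.0134]
Step 17: x=[7.2860] v=[-1.8029]
Step 18: x=[7.1301] v=[-1.5589]
Step 19: x=[7.0015] v=[-1.2859]
Step 20: x=[6.9026] v=[-0.9890]
Step 21: x=[6.8352] v=[-0.6738]
Step 22: x=[6.8006] v=[-0.3461]
Step 23: x=[6.7994] v=[-0.0119]
Step 24: x=[6.8317] v=[0.3225]
First v>=0 after going negative at step 24, time=2.4000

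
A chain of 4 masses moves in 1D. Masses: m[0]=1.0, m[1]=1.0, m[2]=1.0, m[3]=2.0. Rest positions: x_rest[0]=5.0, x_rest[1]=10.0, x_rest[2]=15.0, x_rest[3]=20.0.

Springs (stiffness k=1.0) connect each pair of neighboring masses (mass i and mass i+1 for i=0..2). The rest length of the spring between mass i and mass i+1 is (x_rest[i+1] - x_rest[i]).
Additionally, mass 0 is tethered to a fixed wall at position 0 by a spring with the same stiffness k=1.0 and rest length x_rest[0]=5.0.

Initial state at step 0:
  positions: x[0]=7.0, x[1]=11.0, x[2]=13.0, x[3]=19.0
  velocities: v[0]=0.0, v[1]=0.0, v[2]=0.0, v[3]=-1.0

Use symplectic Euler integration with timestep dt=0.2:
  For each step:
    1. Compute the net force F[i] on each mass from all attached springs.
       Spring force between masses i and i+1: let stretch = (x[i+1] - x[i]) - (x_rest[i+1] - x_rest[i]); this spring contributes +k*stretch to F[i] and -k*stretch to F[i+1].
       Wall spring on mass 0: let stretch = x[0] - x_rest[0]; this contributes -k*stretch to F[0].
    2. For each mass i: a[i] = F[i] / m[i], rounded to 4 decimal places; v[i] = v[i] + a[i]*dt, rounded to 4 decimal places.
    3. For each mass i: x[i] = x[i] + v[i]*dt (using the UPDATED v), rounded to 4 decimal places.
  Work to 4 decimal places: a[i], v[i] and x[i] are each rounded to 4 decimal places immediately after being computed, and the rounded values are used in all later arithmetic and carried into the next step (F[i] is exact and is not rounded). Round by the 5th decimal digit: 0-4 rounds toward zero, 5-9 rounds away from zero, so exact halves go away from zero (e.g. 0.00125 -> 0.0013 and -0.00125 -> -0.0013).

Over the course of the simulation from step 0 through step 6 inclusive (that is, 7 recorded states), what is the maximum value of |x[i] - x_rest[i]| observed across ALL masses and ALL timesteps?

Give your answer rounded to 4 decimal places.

Answer: 2.2730

Derivation:
Step 0: x=[7.0000 11.0000 13.0000 19.0000] v=[0.0000 0.0000 0.0000 -1.0000]
Step 1: x=[6.8800 10.9200 13.1600 18.7800] v=[-0.6000 -0.4000 0.8000 -1.1000]
Step 2: x=[6.6464 10.7680 13.4552 18.5476] v=[-1.1680 -0.7600 1.4760 -1.1620]
Step 3: x=[6.3118 10.5586 13.8466 18.3134] v=[-1.6730 -1.0469 1.9570 -1.1712]
Step 4: x=[5.8946 10.3109 14.2852 18.0898] v=[-2.0860 -1.2387 2.1928 -1.1179]
Step 5: x=[5.4183 10.0455 14.7170 17.8901] v=[-2.3817 -1.3271 2.1589 -0.9984]
Step 6: x=[4.9103 9.7819 15.0888 17.7270] v=[-2.5399 -1.3182 1.8592 -0.8157]
Max displacement = 2.2730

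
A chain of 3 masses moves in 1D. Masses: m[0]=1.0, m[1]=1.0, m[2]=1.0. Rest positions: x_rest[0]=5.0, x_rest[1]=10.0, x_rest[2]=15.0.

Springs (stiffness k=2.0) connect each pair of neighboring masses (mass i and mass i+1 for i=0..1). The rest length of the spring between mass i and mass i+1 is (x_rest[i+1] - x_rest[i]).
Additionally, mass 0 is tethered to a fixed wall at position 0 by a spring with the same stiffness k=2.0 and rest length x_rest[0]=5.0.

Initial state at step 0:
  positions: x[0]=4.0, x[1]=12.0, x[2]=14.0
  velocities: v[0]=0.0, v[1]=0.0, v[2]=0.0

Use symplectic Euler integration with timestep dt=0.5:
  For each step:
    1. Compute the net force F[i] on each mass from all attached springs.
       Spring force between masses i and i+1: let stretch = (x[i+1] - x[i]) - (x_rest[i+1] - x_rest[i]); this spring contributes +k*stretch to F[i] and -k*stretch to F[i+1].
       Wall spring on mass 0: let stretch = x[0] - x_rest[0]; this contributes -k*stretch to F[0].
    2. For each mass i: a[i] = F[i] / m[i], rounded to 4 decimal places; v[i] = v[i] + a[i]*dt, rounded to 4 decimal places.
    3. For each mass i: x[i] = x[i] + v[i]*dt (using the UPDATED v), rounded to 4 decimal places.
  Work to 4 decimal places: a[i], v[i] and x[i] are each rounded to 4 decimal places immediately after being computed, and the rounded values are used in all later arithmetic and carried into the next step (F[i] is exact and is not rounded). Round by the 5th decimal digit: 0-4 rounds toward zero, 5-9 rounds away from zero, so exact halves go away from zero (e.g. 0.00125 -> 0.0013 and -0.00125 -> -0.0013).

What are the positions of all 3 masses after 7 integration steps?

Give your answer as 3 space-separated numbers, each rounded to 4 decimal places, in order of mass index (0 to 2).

Step 0: x=[4.0000 12.0000 14.0000] v=[0.0000 0.0000 0.0000]
Step 1: x=[6.0000 9.0000 15.5000] v=[4.0000 -6.0000 3.0000]
Step 2: x=[6.5000 7.7500 16.2500] v=[1.0000 -2.5000 1.5000]
Step 3: x=[4.3750 10.1250 15.2500] v=[-4.2500 4.7500 -2.0000]
Step 4: x=[2.9375 12.1875 14.1875] v=[-2.8750 4.1250 -2.1250]
Step 5: x=[4.6563 10.6250 14.6250] v=[3.4375 -3.1250 0.8750]
Step 6: x=[7.0313 8.0782 15.5625] v=[4.7499 -5.0937 1.8750]
Step 7: x=[6.4141 8.7501 15.2579] v=[-1.2345 1.3437 -0.6093]

Answer: 6.4141 8.7501 15.2579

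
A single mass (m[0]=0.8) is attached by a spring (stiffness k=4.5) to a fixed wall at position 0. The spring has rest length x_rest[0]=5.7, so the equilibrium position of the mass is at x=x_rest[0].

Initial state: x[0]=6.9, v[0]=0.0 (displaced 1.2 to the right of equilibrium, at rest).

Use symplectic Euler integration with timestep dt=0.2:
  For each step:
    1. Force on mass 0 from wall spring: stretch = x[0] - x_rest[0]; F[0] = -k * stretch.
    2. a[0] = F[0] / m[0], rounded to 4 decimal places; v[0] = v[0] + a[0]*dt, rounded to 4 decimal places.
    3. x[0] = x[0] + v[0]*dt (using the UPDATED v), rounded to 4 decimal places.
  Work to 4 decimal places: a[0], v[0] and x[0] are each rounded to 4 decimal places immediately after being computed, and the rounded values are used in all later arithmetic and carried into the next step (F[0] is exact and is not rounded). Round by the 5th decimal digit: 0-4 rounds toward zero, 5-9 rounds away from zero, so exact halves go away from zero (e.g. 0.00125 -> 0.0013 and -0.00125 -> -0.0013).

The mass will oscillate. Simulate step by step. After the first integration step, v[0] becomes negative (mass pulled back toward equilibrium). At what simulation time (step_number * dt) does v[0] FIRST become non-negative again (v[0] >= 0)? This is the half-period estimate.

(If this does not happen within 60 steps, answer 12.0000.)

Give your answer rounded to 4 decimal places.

Step 0: x=[6.9000] v=[0.0000]
Step 1: x=[6.6300] v=[-1.3500]
Step 2: x=[6.1507] v=[-2.3963]
Step 3: x=[5.5700] v=[-2.9033]
Step 4: x=[5.0186] v=[-2.7570]
Step 5: x=[4.6205] v=[-1.9904]
Step 6: x=[4.4653] v=[-0.7760]
Step 7: x=[4.5879] v=[0.6130]
First v>=0 after going negative at step 7, time=1.4000

Answer: 1.4000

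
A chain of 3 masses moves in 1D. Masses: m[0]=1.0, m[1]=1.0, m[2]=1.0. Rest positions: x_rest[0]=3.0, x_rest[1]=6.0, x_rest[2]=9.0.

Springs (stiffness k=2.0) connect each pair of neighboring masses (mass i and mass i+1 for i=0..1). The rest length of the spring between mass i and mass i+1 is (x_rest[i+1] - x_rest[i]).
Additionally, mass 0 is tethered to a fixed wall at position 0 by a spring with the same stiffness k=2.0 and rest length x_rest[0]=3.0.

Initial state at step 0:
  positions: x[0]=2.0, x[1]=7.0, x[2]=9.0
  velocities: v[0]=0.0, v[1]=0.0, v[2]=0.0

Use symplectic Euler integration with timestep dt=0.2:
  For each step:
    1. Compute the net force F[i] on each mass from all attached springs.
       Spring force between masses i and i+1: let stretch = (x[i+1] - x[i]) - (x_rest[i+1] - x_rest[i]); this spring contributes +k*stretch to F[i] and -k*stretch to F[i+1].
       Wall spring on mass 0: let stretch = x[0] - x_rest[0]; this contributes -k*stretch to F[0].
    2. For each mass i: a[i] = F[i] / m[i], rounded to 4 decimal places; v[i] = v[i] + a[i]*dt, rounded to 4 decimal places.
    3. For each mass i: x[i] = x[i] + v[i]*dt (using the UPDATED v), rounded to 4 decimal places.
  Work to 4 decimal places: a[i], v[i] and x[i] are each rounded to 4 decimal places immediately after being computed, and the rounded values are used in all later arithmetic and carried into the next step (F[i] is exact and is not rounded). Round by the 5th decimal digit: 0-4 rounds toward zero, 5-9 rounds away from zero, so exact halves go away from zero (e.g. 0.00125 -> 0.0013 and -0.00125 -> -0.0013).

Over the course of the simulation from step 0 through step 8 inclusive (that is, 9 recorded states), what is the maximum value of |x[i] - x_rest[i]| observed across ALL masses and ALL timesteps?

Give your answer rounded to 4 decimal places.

Step 0: x=[2.0000 7.0000 9.0000] v=[0.0000 0.0000 0.0000]
Step 1: x=[2.2400 6.7600 9.0800] v=[1.2000 -1.2000 0.4000]
Step 2: x=[2.6624 6.3440 9.2144] v=[2.1120 -2.0800 0.6720]
Step 3: x=[3.1663 5.8631 9.3592] v=[2.5197 -2.4045 0.7238]
Step 4: x=[3.6327 5.4461 9.4643] v=[2.3319 -2.0848 0.5254]
Step 5: x=[3.9535 5.2055 9.4879] v=[1.6042 -1.2029 0.1181]
Step 6: x=[4.0582 5.2074 9.4089] v=[0.5236 0.0093 -0.3949]
Step 7: x=[3.9302 5.4534 9.2338] v=[-0.6400 1.2302 -0.8755]
Step 8: x=[3.6096 5.8800 8.9963] v=[-1.6028 2.1331 -1.1877]
Max displacement = 1.0582

Answer: 1.0582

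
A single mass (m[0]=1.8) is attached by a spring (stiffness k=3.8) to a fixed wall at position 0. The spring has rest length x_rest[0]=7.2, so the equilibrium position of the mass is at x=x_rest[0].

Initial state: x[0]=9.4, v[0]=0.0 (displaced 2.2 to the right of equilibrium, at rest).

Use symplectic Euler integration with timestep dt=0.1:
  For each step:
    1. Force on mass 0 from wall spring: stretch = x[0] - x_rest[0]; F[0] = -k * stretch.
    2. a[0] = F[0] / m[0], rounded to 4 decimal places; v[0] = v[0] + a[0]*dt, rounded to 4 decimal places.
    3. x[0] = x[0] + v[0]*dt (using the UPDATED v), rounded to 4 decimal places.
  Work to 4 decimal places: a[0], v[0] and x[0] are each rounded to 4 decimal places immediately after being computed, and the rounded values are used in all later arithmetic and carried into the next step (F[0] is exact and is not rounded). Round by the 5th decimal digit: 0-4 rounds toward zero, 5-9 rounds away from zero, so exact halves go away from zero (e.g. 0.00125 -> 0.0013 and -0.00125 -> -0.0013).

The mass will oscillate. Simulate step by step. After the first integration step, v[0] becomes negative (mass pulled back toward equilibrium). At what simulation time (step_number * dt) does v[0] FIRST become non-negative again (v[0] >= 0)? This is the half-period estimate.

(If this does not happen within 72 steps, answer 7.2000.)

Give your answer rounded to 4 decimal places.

Step 0: x=[9.4000] v=[0.0000]
Step 1: x=[9.3536] v=[-0.4644]
Step 2: x=[9.2617] v=[-0.9191]
Step 3: x=[9.1263] v=[-1.3544]
Step 4: x=[8.9502] v=[-1.7611]
Step 5: x=[8.7371] v=[-2.1306]
Step 6: x=[8.4916] v=[-2.4551]
Step 7: x=[8.2188] v=[-2.7278]
Step 8: x=[7.9245] v=[-2.9429]
Step 9: x=[7.6149] v=[-3.0959]
Step 10: x=[7.2966] v=[-3.1835]
Step 11: x=[6.9762] v=[-3.2039]
Step 12: x=[6.6605] v=[-3.1567]
Step 13: x=[6.3562] v=[-3.0428]
Step 14: x=[6.0697] v=[-2.8647]
Step 15: x=[5.8071] v=[-2.6261]
Step 16: x=[5.5739] v=[-2.3320]
Step 17: x=[5.3750] v=[-1.9887]
Step 18: x=[5.2147] v=[-1.6034]
Step 19: x=[5.0963] v=[-1.1843]
Step 20: x=[5.0223] v=[-0.7402]
Step 21: x=[4.9943] v=[-0.2805]
Step 22: x=[5.0128] v=[0.1852]
First v>=0 after going negative at step 22, time=2.2000

Answer: 2.2000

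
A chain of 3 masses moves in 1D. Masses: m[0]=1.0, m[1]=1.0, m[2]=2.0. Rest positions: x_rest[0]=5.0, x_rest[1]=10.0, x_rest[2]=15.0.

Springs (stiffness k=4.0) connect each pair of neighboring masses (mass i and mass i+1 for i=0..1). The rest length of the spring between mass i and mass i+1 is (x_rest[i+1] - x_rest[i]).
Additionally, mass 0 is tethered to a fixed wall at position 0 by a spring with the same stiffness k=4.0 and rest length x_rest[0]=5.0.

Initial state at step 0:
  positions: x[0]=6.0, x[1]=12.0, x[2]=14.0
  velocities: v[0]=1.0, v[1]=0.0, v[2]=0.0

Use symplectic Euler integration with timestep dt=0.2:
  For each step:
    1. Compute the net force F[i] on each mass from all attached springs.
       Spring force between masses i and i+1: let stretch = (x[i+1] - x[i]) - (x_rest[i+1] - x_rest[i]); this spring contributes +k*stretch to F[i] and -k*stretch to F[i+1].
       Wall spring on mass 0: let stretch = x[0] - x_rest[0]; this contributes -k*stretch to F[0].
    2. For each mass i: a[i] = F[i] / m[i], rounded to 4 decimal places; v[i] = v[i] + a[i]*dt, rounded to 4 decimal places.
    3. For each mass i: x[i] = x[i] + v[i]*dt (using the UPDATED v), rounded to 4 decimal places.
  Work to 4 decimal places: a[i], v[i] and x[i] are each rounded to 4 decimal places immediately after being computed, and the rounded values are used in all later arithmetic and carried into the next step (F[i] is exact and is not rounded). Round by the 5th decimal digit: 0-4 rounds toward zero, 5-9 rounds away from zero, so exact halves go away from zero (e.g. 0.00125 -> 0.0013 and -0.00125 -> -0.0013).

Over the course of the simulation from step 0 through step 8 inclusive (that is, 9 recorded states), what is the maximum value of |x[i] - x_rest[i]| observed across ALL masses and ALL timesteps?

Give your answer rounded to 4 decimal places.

Step 0: x=[6.0000 12.0000 14.0000] v=[1.0000 0.0000 0.0000]
Step 1: x=[6.2000 11.3600 14.2400] v=[1.0000 -3.2000 1.2000]
Step 2: x=[6.2336 10.3552 14.6496] v=[0.1680 -5.0240 2.0480]
Step 3: x=[5.9293 9.3780 15.1156] v=[-1.5216 -4.8858 2.3302]
Step 4: x=[5.2281 8.7671 15.5226] v=[-3.5061 -3.0547 2.0352]
Step 5: x=[4.2566 8.6708 15.7892] v=[-4.8574 -0.4815 1.3330]
Step 6: x=[3.3103 9.0072 15.8863] v=[-4.7313 1.6819 0.4856]
Step 7: x=[2.7459 9.5327 15.8331] v=[-2.8220 2.6277 -0.2660]
Step 8: x=[2.8280 9.9804 15.6759] v=[0.4107 2.2386 -0.7862]
Max displacement = 2.2541

Answer: 2.2541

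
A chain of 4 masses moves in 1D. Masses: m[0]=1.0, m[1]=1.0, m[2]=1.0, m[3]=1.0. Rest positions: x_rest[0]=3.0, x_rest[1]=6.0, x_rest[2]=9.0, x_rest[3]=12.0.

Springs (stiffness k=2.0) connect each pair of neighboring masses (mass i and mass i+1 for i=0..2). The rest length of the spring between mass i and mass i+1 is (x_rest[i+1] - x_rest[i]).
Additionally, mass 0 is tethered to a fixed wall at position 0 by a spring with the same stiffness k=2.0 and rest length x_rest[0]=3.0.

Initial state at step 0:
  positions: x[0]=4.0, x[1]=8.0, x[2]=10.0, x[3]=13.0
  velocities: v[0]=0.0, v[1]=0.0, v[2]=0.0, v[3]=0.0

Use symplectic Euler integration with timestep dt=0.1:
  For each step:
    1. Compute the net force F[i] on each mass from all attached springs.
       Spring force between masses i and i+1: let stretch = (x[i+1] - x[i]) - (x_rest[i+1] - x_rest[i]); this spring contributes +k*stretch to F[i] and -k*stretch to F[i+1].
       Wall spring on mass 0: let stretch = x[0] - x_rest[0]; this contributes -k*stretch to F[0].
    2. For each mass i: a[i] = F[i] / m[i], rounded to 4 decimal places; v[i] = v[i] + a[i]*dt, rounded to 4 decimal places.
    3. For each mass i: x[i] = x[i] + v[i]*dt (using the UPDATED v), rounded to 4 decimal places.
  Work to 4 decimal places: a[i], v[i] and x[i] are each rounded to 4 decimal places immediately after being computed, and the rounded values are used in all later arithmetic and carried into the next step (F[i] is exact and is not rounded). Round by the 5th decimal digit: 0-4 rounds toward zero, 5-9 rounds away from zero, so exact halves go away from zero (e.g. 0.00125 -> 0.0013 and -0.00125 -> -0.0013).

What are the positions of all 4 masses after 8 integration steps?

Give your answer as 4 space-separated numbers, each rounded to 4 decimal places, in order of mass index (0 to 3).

Step 0: x=[4.0000 8.0000 10.0000 13.0000] v=[0.0000 0.0000 0.0000 0.0000]
Step 1: x=[4.0000 7.9600 10.0200 13.0000] v=[0.0000 -0.4000 0.2000 0.0000]
Step 2: x=[3.9992 7.8820 10.0584 13.0004] v=[-0.0080 -0.7800 0.3840 0.0040]
Step 3: x=[3.9961 7.7699 10.1121 13.0020] v=[-0.0313 -1.1213 0.5371 0.0156]
Step 4: x=[3.9885 7.6291 10.1768 13.0058] v=[-0.0758 -1.4076 0.6466 0.0376]
Step 5: x=[3.9740 7.4665 10.2471 13.0130] v=[-0.1454 -1.6262 0.7029 0.0718]
Step 6: x=[3.9498 7.2896 10.3171 13.0249] v=[-0.2417 -1.7686 0.7000 0.1186]
Step 7: x=[3.9134 7.1065 10.3807 13.0426] v=[-0.3637 -1.8311 0.6361 0.1770]
Step 8: x=[3.8626 6.9250 10.4321 13.0671] v=[-0.5078 -1.8149 0.5136 0.2446]

Answer: 3.8626 6.9250 10.4321 13.0671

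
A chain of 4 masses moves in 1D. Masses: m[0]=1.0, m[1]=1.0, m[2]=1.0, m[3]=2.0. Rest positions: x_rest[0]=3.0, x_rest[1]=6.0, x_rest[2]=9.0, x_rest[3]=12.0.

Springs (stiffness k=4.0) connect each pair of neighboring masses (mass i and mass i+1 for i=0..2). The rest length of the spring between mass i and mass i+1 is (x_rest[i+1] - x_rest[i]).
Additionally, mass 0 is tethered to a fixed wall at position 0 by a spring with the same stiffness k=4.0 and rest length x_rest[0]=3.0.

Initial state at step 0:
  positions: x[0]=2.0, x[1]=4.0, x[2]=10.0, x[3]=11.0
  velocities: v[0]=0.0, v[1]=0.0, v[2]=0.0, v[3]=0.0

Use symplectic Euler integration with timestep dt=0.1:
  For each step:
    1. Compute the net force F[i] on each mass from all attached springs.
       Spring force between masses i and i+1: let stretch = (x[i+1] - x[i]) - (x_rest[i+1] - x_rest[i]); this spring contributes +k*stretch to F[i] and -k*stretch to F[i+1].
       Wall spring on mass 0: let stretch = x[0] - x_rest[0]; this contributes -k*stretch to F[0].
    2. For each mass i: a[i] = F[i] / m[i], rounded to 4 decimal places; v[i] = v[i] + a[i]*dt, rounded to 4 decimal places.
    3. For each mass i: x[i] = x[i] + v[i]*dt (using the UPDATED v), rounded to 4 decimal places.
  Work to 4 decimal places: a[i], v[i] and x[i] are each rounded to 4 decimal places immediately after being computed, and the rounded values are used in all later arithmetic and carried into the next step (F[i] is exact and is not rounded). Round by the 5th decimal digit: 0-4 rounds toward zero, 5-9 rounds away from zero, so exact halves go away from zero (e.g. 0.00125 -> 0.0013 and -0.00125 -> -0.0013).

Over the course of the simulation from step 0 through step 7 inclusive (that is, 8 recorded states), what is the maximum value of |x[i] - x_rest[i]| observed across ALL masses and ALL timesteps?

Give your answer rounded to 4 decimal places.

Answer: 2.1357

Derivation:
Step 0: x=[2.0000 4.0000 10.0000 11.0000] v=[0.0000 0.0000 0.0000 0.0000]
Step 1: x=[2.0000 4.1600 9.8000 11.0400] v=[0.0000 1.6000 -2.0000 0.4000]
Step 2: x=[2.0064 4.4592 9.4240 11.1152] v=[0.0640 2.9920 -3.7600 0.7520]
Step 3: x=[2.0307 4.8589 8.9171 11.2166] v=[0.2426 3.9968 -5.0694 1.0138]
Step 4: x=[2.0869 5.3078 8.3398 11.3320] v=[0.5616 4.4888 -5.7729 1.1539]
Step 5: x=[2.1884 5.7491 7.7609 11.4476] v=[1.0152 4.4132 -5.7888 1.1555]
Step 6: x=[2.3448 6.1285 7.2490 11.5494] v=[1.5641 3.7936 -5.1188 1.0182]
Step 7: x=[2.5588 6.4013 6.8643 11.6252] v=[2.1397 2.7283 -3.8468 0.7581]
Max displacement = 2.1357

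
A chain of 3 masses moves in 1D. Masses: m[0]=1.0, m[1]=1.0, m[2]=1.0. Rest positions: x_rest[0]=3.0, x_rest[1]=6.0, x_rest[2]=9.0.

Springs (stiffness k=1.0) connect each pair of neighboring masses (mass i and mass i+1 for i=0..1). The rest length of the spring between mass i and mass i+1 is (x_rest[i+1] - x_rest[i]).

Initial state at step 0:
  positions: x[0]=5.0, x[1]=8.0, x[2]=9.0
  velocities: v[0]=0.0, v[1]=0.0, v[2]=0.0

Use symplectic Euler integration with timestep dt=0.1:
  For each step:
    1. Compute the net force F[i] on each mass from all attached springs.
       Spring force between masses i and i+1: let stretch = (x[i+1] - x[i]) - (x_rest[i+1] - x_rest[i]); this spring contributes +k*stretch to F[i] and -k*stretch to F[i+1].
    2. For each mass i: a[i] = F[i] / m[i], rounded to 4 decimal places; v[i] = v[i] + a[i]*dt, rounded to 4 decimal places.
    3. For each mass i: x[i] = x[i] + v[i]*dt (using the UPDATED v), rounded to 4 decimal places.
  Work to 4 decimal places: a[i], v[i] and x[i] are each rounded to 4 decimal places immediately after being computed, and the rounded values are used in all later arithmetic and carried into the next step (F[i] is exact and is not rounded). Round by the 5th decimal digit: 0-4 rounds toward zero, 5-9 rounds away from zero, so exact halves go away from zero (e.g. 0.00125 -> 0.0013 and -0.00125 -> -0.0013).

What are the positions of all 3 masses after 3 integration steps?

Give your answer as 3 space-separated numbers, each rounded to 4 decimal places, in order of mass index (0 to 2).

Step 0: x=[5.0000 8.0000 9.0000] v=[0.0000 0.0000 0.0000]
Step 1: x=[5.0000 7.9800 9.0200] v=[0.0000 -0.2000 0.2000]
Step 2: x=[4.9998 7.9406 9.0596] v=[-0.0020 -0.3940 0.3960]
Step 3: x=[4.9990 7.8830 9.1180] v=[-0.0079 -0.5762 0.5841]

Answer: 4.9990 7.8830 9.1180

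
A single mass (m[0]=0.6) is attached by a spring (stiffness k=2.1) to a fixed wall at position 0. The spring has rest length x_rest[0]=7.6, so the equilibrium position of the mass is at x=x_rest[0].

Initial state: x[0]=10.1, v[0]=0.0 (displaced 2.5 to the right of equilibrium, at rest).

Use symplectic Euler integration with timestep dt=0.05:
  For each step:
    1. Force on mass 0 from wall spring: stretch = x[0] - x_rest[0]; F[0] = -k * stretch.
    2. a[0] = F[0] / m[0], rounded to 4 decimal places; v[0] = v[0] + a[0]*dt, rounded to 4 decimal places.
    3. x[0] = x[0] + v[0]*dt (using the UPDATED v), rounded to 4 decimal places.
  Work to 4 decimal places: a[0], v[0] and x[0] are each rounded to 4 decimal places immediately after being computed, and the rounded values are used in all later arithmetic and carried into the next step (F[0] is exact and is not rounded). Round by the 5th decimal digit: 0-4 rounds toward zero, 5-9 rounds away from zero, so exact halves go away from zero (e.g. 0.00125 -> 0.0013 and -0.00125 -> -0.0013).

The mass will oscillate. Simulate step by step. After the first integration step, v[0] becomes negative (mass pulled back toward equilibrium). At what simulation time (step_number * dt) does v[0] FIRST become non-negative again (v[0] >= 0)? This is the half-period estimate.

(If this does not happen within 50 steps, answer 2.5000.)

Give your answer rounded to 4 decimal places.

Step 0: x=[10.1000] v=[0.0000]
Step 1: x=[10.0781] v=[-0.4375]
Step 2: x=[10.0345] v=[-0.8712]
Step 3: x=[9.9696] v=[-1.2972]
Step 4: x=[9.8840] v=[-1.7119]
Step 5: x=[9.7784] v=[-2.1116]
Step 6: x=[9.6538] v=[-2.4928]
Step 7: x=[9.5112] v=[-2.8522]
Step 8: x=[9.3519] v=[-3.1867]
Step 9: x=[9.1772] v=[-3.4933]
Step 10: x=[8.9887] v=[-3.7693]
Step 11: x=[8.7881] v=[-4.0123]
Step 12: x=[8.5771] v=[-4.2202]
Step 13: x=[8.3575] v=[-4.3912]
Step 14: x=[8.1313] v=[-4.5238]
Step 15: x=[7.9005] v=[-4.6168]
Step 16: x=[7.6670] v=[-4.6694]
Step 17: x=[7.4329] v=[-4.6811]
Step 18: x=[7.2003] v=[-4.6519]
Step 19: x=[6.9712] v=[-4.5820]
Step 20: x=[6.7476] v=[-4.4720]
Step 21: x=[6.5315] v=[-4.3228]
Step 22: x=[6.3247] v=[-4.1358]
Step 23: x=[6.1291] v=[-3.9126]
Step 24: x=[5.9463] v=[-3.6552]
Step 25: x=[5.7780] v=[-3.3658]
Step 26: x=[5.6257] v=[-3.0470]
Step 27: x=[5.4906] v=[-2.7015]
Step 28: x=[5.3740] v=[-2.3324]
Step 29: x=[5.2769] v=[-1.9429]
Step 30: x=[5.2001] v=[-1.5364]
Step 31: x=[5.1443] v=[-1.1164]
Step 32: x=[5.1100] v=[-0.6867]
Step 33: x=[5.0975] v=[-0.2510]
Step 34: x=[5.1068] v=[0.1869]
First v>=0 after going negative at step 34, time=1.7000

Answer: 1.7000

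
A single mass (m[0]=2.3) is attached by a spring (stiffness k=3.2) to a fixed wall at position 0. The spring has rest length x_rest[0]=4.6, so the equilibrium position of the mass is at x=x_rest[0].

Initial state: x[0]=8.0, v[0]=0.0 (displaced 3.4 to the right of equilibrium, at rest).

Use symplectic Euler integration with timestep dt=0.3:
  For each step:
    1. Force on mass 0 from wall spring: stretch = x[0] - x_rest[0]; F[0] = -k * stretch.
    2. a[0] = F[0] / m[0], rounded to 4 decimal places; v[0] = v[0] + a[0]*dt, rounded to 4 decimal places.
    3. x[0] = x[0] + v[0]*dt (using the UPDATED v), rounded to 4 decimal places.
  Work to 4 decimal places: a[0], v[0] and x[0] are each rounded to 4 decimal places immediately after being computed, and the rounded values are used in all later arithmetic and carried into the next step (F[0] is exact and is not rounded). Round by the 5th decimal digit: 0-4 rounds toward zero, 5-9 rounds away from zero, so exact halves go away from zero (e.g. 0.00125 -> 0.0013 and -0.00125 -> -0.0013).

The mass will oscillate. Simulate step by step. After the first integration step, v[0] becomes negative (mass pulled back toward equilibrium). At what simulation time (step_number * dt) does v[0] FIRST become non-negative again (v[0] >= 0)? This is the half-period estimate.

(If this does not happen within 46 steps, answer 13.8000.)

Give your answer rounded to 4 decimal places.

Answer: 2.7000

Derivation:
Step 0: x=[8.0000] v=[0.0000]
Step 1: x=[7.5743] v=[-1.4191]
Step 2: x=[6.7761] v=[-2.6606]
Step 3: x=[5.7054] v=[-3.5689]
Step 4: x=[4.4963] v=[-4.0303]
Step 5: x=[3.3002] v=[-3.9870]
Step 6: x=[2.2669] v=[-3.4445]
Step 7: x=[1.5257] v=[-2.4707]
Step 8: x=[1.1695] v=[-1.1875]
Step 9: x=[1.2428] v=[0.2444]
First v>=0 after going negative at step 9, time=2.7000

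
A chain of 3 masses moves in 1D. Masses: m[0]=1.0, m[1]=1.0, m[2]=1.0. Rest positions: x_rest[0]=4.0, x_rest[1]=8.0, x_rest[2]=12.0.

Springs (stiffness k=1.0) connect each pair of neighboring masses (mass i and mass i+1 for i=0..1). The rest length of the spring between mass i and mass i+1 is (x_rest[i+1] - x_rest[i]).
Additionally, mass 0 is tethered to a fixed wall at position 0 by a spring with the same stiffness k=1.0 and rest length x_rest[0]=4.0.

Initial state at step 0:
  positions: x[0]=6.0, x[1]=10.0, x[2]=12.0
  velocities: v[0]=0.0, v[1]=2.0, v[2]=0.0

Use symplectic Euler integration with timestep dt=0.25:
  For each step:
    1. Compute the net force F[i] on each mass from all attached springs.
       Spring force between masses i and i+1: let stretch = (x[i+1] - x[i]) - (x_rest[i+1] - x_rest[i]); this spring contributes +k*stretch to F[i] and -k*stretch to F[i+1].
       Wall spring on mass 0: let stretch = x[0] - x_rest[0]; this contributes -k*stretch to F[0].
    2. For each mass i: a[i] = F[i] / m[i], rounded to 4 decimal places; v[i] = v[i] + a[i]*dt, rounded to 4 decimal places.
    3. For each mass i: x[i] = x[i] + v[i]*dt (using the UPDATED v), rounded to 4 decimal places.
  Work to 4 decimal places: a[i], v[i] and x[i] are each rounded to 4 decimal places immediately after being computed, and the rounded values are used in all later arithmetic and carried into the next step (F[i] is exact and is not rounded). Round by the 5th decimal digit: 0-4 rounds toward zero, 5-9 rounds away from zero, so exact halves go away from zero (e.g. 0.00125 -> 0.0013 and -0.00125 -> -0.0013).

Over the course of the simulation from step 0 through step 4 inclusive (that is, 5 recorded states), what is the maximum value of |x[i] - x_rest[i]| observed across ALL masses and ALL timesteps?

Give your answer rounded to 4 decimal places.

Answer: 2.5874

Derivation:
Step 0: x=[6.0000 10.0000 12.0000] v=[0.0000 2.0000 0.0000]
Step 1: x=[5.8750 10.3750 12.1250] v=[-0.5000 1.5000 0.5000]
Step 2: x=[5.6641 10.5781 12.3906] v=[-0.8438 0.8125 1.0625]
Step 3: x=[5.4063 10.5874 12.7930] v=[-1.0313 0.0371 1.6094]
Step 4: x=[5.1344 10.4107 13.3075] v=[-1.0876 -0.7068 2.0580]
Max displacement = 2.5874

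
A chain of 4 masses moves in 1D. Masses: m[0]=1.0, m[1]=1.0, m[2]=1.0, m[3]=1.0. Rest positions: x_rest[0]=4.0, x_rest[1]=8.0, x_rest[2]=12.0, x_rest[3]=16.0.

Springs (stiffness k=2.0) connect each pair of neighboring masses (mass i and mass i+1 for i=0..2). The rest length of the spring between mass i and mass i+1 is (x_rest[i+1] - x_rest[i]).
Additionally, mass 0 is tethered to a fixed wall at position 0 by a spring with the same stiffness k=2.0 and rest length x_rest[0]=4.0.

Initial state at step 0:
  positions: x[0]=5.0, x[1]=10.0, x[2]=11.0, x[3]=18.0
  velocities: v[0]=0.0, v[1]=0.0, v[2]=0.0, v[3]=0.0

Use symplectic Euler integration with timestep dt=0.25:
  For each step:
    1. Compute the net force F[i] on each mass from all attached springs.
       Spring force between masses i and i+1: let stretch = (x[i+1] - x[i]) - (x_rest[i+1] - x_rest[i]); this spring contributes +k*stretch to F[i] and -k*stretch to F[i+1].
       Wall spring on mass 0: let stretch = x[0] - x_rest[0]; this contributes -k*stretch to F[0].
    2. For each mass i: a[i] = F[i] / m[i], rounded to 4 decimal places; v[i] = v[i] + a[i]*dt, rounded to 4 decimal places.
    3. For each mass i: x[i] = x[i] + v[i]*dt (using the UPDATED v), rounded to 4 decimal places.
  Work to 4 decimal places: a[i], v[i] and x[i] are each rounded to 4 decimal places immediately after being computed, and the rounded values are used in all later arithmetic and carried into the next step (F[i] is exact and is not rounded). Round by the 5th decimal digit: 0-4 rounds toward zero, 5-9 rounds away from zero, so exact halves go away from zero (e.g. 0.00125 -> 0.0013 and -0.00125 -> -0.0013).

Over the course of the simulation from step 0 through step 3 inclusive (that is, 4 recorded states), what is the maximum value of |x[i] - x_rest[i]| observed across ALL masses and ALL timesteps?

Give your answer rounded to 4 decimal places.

Step 0: x=[5.0000 10.0000 11.0000 18.0000] v=[0.0000 0.0000 0.0000 0.0000]
Step 1: x=[5.0000 9.5000 11.7500 17.6250] v=[0.0000 -2.0000 3.0000 -1.5000]
Step 2: x=[4.9375 8.7188 12.9531 17.0156] v=[-0.2500 -3.1250 4.8125 -2.4375]
Step 3: x=[4.7305 7.9942 14.1348 16.3984] v=[-0.8281 -2.8985 4.7266 -2.4688]
Max displacement = 2.1348

Answer: 2.1348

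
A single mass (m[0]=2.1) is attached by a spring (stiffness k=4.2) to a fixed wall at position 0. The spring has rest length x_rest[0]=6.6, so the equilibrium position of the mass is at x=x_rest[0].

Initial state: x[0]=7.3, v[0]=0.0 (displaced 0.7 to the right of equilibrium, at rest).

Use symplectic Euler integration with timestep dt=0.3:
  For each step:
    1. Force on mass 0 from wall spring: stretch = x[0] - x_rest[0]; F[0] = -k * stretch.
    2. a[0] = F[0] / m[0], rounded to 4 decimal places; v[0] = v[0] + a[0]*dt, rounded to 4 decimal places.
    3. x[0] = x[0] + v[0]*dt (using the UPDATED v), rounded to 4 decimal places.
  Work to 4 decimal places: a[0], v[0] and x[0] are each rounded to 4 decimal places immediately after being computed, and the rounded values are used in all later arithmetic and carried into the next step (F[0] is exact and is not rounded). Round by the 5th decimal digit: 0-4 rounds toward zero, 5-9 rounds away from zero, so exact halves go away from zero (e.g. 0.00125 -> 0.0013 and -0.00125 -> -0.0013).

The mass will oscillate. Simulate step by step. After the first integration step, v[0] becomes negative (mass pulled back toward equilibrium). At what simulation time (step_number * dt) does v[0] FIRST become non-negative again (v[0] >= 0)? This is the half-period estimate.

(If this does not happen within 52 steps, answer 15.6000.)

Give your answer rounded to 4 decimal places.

Step 0: x=[7.3000] v=[0.0000]
Step 1: x=[7.1740] v=[-0.4200]
Step 2: x=[6.9447] v=[-0.7644]
Step 3: x=[6.6533] v=[-0.9712]
Step 4: x=[6.3523] v=[-1.0032]
Step 5: x=[6.0959] v=[-0.8546]
Step 6: x=[5.9303] v=[-0.5521]
Step 7: x=[5.8852] v=[-0.1503]
Step 8: x=[5.9688] v=[0.2786]
First v>=0 after going negative at step 8, time=2.4000

Answer: 2.4000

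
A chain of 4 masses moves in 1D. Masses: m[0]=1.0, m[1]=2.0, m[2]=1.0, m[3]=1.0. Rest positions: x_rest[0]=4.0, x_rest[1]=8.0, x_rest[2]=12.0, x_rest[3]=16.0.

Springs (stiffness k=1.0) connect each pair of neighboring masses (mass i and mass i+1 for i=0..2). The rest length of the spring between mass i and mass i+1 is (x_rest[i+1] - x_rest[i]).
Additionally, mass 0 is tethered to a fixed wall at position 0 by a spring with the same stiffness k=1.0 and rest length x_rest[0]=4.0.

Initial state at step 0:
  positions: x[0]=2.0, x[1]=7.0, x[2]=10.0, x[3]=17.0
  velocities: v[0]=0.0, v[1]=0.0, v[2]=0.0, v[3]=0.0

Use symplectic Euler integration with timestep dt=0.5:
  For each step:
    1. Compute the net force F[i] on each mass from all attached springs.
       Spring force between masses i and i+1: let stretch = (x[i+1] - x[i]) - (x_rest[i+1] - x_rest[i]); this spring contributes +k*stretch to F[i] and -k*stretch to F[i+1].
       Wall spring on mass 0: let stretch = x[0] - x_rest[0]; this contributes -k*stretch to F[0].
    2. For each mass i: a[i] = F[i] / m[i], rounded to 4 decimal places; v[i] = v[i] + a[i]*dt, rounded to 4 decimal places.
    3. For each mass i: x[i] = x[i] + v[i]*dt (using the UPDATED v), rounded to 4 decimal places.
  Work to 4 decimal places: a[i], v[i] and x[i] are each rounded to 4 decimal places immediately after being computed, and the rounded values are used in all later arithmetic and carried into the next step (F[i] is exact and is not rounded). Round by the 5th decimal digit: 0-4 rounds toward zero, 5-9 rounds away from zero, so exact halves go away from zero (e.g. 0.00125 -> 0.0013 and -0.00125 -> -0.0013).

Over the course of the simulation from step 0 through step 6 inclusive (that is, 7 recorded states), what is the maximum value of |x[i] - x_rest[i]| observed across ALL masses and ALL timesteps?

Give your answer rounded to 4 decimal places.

Step 0: x=[2.0000 7.0000 10.0000 17.0000] v=[0.0000 0.0000 0.0000 0.0000]
Step 1: x=[2.7500 6.7500 11.0000 16.2500] v=[1.5000 -0.5000 2.0000 -1.5000]
Step 2: x=[3.8125 6.5313 12.2500 15.1875] v=[2.1250 -0.4375 2.5000 -2.1250]
Step 3: x=[4.6016 6.6876 12.8047 14.3906] v=[1.5782 0.3125 1.1094 -1.5938]
Step 4: x=[4.7618 7.3478 12.2266 14.1972] v=[0.3204 1.3203 -1.1562 -0.3868]
Step 5: x=[4.3781 8.2946 10.9215 14.5112] v=[-0.7675 1.8935 -2.6103 0.6279]
Step 6: x=[3.8790 9.0802 9.8571 14.9278] v=[-0.9983 1.5711 -2.1289 0.8331]
Max displacement = 2.1429

Answer: 2.1429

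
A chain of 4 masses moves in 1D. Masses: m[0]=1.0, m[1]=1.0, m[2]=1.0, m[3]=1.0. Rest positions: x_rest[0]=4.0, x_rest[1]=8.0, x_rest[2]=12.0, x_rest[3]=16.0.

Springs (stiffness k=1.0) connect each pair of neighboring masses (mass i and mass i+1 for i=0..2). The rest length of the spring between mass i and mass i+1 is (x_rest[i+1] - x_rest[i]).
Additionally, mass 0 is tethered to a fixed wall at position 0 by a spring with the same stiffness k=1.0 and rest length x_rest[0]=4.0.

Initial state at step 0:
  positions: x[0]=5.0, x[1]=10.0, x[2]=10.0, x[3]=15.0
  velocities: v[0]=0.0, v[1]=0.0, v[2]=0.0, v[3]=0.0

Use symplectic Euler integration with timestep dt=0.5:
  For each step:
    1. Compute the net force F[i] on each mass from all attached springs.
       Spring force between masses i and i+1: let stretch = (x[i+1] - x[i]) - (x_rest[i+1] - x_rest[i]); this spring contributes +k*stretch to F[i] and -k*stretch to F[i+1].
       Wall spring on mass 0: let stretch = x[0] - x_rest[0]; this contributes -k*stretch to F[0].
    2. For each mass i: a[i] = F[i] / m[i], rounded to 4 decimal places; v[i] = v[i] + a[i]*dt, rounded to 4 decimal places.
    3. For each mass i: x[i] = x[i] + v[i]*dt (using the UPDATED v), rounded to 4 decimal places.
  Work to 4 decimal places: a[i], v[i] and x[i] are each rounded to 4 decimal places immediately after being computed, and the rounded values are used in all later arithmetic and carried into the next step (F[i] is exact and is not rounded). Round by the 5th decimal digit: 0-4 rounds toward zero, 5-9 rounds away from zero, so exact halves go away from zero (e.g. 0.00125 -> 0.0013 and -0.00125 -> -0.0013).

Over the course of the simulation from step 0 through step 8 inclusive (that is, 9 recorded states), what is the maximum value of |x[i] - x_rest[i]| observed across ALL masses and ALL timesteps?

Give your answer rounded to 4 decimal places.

Answer: 2.1778

Derivation:
Step 0: x=[5.0000 10.0000 10.0000 15.0000] v=[0.0000 0.0000 0.0000 0.0000]
Step 1: x=[5.0000 8.7500 11.2500 14.7500] v=[0.0000 -2.5000 2.5000 -0.5000]
Step 2: x=[4.6875 7.1875 12.7500 14.6250] v=[-0.6250 -3.1250 3.0000 -0.2500]
Step 3: x=[3.8281 6.3906 13.3282 15.0313] v=[-1.7188 -1.5938 1.1563 0.8125]
Step 4: x=[2.6523 6.6875 12.5977 16.0118] v=[-2.3516 0.5938 -1.4610 1.9610]
Step 5: x=[1.8222 7.4532 11.2432 17.1388] v=[-1.6602 1.5313 -2.7091 2.2540]
Step 6: x=[1.9443 7.7586 10.4151 17.7919] v=[0.2442 0.6108 -1.6563 1.3062]
Step 7: x=[3.0339 7.2746 10.7671 17.6008] v=[2.1792 -0.9681 0.7039 -0.3822]
Step 8: x=[4.4252 6.6035 11.9544 16.7013] v=[2.7826 -1.3422 2.3745 -1.7991]
Max displacement = 2.1778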